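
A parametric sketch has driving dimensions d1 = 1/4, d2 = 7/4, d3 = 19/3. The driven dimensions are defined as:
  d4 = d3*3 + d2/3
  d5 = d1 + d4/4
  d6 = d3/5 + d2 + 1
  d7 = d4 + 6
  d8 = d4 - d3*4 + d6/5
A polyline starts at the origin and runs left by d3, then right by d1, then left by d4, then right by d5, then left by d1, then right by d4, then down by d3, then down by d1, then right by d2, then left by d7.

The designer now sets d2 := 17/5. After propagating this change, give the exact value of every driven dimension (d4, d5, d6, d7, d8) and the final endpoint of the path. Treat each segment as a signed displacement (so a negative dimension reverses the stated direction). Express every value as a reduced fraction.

Apply edit: d2 := 17/5
  d4 = d3*3 + d2/3 = 302/15
  d5 = d1 + d4/4 = 317/60
  d6 = d3/5 + d2 + 1 = 17/3
  d7 = d4 + 6 = 392/15
  d8 = d4 - d3*4 + d6/5 = -61/15
Walk from origin (0, 0):
  seg 1: left by d3 = 19/3 → (-19/3, 0)
  seg 2: right by d1 = 1/4 → (-73/12, 0)
  seg 3: left by d4 = 302/15 → (-1573/60, 0)
  seg 4: right by d5 = 317/60 → (-314/15, 0)
  seg 5: left by d1 = 1/4 → (-1271/60, 0)
  seg 6: right by d4 = 302/15 → (-21/20, 0)
  seg 7: down by d3 = 19/3 → (-21/20, -19/3)
  seg 8: down by d1 = 1/4 → (-21/20, -79/12)
  seg 9: right by d2 = 17/5 → (47/20, -79/12)
  seg 10: left by d7 = 392/15 → (-1427/60, -79/12)

d4 = 302/15
d5 = 317/60
d6 = 17/3
d7 = 392/15
d8 = -61/15
endpoint = (-1427/60, -79/12)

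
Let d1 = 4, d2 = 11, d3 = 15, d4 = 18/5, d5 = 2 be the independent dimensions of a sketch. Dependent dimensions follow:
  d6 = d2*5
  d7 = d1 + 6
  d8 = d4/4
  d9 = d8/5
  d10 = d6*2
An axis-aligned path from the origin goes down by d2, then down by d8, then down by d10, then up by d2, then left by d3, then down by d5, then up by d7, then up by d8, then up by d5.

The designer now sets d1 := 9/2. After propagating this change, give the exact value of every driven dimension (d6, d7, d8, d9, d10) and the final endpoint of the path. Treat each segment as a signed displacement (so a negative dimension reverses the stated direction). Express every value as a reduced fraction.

d6 = 55
d7 = 21/2
d8 = 9/10
d9 = 9/50
d10 = 110
endpoint = (-15, -199/2)

Apply edit: d1 := 9/2
  d6 = d2*5 = 55
  d7 = d1 + 6 = 21/2
  d8 = d4/4 = 9/10
  d9 = d8/5 = 9/50
  d10 = d6*2 = 110
Walk from origin (0, 0):
  seg 1: down by d2 = 11 → (0, -11)
  seg 2: down by d8 = 9/10 → (0, -119/10)
  seg 3: down by d10 = 110 → (0, -1219/10)
  seg 4: up by d2 = 11 → (0, -1109/10)
  seg 5: left by d3 = 15 → (-15, -1109/10)
  seg 6: down by d5 = 2 → (-15, -1129/10)
  seg 7: up by d7 = 21/2 → (-15, -512/5)
  seg 8: up by d8 = 9/10 → (-15, -203/2)
  seg 9: up by d5 = 2 → (-15, -199/2)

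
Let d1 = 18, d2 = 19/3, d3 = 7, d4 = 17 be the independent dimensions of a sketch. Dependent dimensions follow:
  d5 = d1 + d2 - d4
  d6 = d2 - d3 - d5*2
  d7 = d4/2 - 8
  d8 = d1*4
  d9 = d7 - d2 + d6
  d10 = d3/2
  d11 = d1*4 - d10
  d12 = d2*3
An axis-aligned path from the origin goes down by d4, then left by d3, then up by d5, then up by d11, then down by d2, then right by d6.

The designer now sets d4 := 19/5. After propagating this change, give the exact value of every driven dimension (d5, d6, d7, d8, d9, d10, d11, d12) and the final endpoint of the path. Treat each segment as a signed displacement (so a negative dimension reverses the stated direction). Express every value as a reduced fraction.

Apply edit: d4 := 19/5
  d5 = d1 + d2 - d4 = 308/15
  d6 = d2 - d3 - d5*2 = -626/15
  d7 = d4/2 - 8 = -61/10
  d8 = d1*4 = 72
  d9 = d7 - d2 + d6 = -325/6
  d10 = d3/2 = 7/2
  d11 = d1*4 - d10 = 137/2
  d12 = d2*3 = 19
Walk from origin (0, 0):
  seg 1: down by d4 = 19/5 → (0, -19/5)
  seg 2: left by d3 = 7 → (-7, -19/5)
  seg 3: up by d5 = 308/15 → (-7, 251/15)
  seg 4: up by d11 = 137/2 → (-7, 2557/30)
  seg 5: down by d2 = 19/3 → (-7, 789/10)
  seg 6: right by d6 = -626/15 → (-731/15, 789/10)

d5 = 308/15
d6 = -626/15
d7 = -61/10
d8 = 72
d9 = -325/6
d10 = 7/2
d11 = 137/2
d12 = 19
endpoint = (-731/15, 789/10)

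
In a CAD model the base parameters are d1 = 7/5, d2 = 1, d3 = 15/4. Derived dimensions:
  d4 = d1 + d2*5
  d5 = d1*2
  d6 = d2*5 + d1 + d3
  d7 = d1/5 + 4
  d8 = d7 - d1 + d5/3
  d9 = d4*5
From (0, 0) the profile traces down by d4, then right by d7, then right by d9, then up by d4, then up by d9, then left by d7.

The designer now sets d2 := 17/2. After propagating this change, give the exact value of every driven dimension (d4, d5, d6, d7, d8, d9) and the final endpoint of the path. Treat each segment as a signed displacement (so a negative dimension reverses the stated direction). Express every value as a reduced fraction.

Apply edit: d2 := 17/2
  d4 = d1 + d2*5 = 439/10
  d5 = d1*2 = 14/5
  d6 = d2*5 + d1 + d3 = 953/20
  d7 = d1/5 + 4 = 107/25
  d8 = d7 - d1 + d5/3 = 286/75
  d9 = d4*5 = 439/2
Walk from origin (0, 0):
  seg 1: down by d4 = 439/10 → (0, -439/10)
  seg 2: right by d7 = 107/25 → (107/25, -439/10)
  seg 3: right by d9 = 439/2 → (11189/50, -439/10)
  seg 4: up by d4 = 439/10 → (11189/50, 0)
  seg 5: up by d9 = 439/2 → (11189/50, 439/2)
  seg 6: left by d7 = 107/25 → (439/2, 439/2)

d4 = 439/10
d5 = 14/5
d6 = 953/20
d7 = 107/25
d8 = 286/75
d9 = 439/2
endpoint = (439/2, 439/2)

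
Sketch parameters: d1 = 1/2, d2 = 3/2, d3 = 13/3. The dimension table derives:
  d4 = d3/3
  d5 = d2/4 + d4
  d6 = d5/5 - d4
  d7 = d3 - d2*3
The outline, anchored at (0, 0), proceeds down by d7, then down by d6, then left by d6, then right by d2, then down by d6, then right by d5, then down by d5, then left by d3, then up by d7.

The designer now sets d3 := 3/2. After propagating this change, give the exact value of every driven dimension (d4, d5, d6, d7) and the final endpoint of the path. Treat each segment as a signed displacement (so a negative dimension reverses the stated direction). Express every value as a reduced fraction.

d4 = 1/2
d5 = 7/8
d6 = -13/40
d7 = -3
endpoint = (6/5, -9/40)

Apply edit: d3 := 3/2
  d4 = d3/3 = 1/2
  d5 = d2/4 + d4 = 7/8
  d6 = d5/5 - d4 = -13/40
  d7 = d3 - d2*3 = -3
Walk from origin (0, 0):
  seg 1: down by d7 = -3 → (0, 3)
  seg 2: down by d6 = -13/40 → (0, 133/40)
  seg 3: left by d6 = -13/40 → (13/40, 133/40)
  seg 4: right by d2 = 3/2 → (73/40, 133/40)
  seg 5: down by d6 = -13/40 → (73/40, 73/20)
  seg 6: right by d5 = 7/8 → (27/10, 73/20)
  seg 7: down by d5 = 7/8 → (27/10, 111/40)
  seg 8: left by d3 = 3/2 → (6/5, 111/40)
  seg 9: up by d7 = -3 → (6/5, -9/40)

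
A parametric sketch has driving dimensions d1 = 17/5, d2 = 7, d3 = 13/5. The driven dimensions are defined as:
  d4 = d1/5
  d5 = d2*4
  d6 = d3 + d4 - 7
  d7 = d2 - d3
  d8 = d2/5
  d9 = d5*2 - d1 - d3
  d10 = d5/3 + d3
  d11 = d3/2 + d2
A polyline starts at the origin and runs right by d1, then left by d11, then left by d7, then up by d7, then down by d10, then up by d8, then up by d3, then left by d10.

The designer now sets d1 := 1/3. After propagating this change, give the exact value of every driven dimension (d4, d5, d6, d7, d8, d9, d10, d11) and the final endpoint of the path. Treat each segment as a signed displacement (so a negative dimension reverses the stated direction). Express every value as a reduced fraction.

Apply edit: d1 := 1/3
  d4 = d1/5 = 1/15
  d5 = d2*4 = 28
  d6 = d3 + d4 - 7 = -13/3
  d7 = d2 - d3 = 22/5
  d8 = d2/5 = 7/5
  d9 = d5*2 - d1 - d3 = 796/15
  d10 = d5/3 + d3 = 179/15
  d11 = d3/2 + d2 = 83/10
Walk from origin (0, 0):
  seg 1: right by d1 = 1/3 → (1/3, 0)
  seg 2: left by d11 = 83/10 → (-239/30, 0)
  seg 3: left by d7 = 22/5 → (-371/30, 0)
  seg 4: up by d7 = 22/5 → (-371/30, 22/5)
  seg 5: down by d10 = 179/15 → (-371/30, -113/15)
  seg 6: up by d8 = 7/5 → (-371/30, -92/15)
  seg 7: up by d3 = 13/5 → (-371/30, -53/15)
  seg 8: left by d10 = 179/15 → (-243/10, -53/15)

d4 = 1/15
d5 = 28
d6 = -13/3
d7 = 22/5
d8 = 7/5
d9 = 796/15
d10 = 179/15
d11 = 83/10
endpoint = (-243/10, -53/15)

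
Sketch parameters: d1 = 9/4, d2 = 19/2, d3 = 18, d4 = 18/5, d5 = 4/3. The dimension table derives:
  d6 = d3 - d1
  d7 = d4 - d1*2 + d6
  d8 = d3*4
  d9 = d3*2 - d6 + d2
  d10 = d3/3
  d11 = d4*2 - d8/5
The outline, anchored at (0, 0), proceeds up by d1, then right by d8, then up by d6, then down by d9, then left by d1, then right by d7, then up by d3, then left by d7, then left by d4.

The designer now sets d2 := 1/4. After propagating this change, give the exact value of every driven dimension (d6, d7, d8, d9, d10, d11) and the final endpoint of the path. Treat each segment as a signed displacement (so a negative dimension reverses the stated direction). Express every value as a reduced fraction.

Apply edit: d2 := 1/4
  d6 = d3 - d1 = 63/4
  d7 = d4 - d1*2 + d6 = 297/20
  d8 = d3*4 = 72
  d9 = d3*2 - d6 + d2 = 41/2
  d10 = d3/3 = 6
  d11 = d4*2 - d8/5 = -36/5
Walk from origin (0, 0):
  seg 1: up by d1 = 9/4 → (0, 9/4)
  seg 2: right by d8 = 72 → (72, 9/4)
  seg 3: up by d6 = 63/4 → (72, 18)
  seg 4: down by d9 = 41/2 → (72, -5/2)
  seg 5: left by d1 = 9/4 → (279/4, -5/2)
  seg 6: right by d7 = 297/20 → (423/5, -5/2)
  seg 7: up by d3 = 18 → (423/5, 31/2)
  seg 8: left by d7 = 297/20 → (279/4, 31/2)
  seg 9: left by d4 = 18/5 → (1323/20, 31/2)

d6 = 63/4
d7 = 297/20
d8 = 72
d9 = 41/2
d10 = 6
d11 = -36/5
endpoint = (1323/20, 31/2)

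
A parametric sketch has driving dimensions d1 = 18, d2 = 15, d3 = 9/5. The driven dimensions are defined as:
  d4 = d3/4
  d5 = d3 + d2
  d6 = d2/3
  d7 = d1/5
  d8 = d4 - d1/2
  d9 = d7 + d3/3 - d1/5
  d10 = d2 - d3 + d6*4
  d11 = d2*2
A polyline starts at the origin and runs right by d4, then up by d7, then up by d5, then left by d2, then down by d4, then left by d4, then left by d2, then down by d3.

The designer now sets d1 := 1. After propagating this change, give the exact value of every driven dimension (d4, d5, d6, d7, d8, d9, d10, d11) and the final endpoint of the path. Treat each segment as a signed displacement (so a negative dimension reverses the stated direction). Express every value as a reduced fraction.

Apply edit: d1 := 1
  d4 = d3/4 = 9/20
  d5 = d3 + d2 = 84/5
  d6 = d2/3 = 5
  d7 = d1/5 = 1/5
  d8 = d4 - d1/2 = -1/20
  d9 = d7 + d3/3 - d1/5 = 3/5
  d10 = d2 - d3 + d6*4 = 166/5
  d11 = d2*2 = 30
Walk from origin (0, 0):
  seg 1: right by d4 = 9/20 → (9/20, 0)
  seg 2: up by d7 = 1/5 → (9/20, 1/5)
  seg 3: up by d5 = 84/5 → (9/20, 17)
  seg 4: left by d2 = 15 → (-291/20, 17)
  seg 5: down by d4 = 9/20 → (-291/20, 331/20)
  seg 6: left by d4 = 9/20 → (-15, 331/20)
  seg 7: left by d2 = 15 → (-30, 331/20)
  seg 8: down by d3 = 9/5 → (-30, 59/4)

d4 = 9/20
d5 = 84/5
d6 = 5
d7 = 1/5
d8 = -1/20
d9 = 3/5
d10 = 166/5
d11 = 30
endpoint = (-30, 59/4)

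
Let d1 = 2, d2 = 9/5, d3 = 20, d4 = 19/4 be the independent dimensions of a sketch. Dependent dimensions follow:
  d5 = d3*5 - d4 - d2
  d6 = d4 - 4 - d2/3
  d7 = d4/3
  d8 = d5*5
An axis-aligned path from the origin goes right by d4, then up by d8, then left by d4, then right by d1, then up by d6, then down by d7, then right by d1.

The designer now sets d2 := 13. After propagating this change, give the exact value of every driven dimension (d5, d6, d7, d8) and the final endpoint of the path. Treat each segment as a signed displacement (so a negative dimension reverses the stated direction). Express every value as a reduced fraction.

d5 = 329/4
d6 = -43/12
d7 = 19/12
d8 = 1645/4
endpoint = (4, 4873/12)

Apply edit: d2 := 13
  d5 = d3*5 - d4 - d2 = 329/4
  d6 = d4 - 4 - d2/3 = -43/12
  d7 = d4/3 = 19/12
  d8 = d5*5 = 1645/4
Walk from origin (0, 0):
  seg 1: right by d4 = 19/4 → (19/4, 0)
  seg 2: up by d8 = 1645/4 → (19/4, 1645/4)
  seg 3: left by d4 = 19/4 → (0, 1645/4)
  seg 4: right by d1 = 2 → (2, 1645/4)
  seg 5: up by d6 = -43/12 → (2, 1223/3)
  seg 6: down by d7 = 19/12 → (2, 4873/12)
  seg 7: right by d1 = 2 → (4, 4873/12)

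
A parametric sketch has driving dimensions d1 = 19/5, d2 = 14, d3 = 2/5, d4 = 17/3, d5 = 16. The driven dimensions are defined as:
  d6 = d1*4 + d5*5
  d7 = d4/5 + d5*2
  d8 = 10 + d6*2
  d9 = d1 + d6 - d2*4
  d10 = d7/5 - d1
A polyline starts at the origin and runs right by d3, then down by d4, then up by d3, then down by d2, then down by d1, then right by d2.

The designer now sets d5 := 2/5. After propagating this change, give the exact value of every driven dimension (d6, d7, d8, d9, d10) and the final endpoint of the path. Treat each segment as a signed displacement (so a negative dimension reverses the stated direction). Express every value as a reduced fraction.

Apply edit: d5 := 2/5
  d6 = d1*4 + d5*5 = 86/5
  d7 = d4/5 + d5*2 = 29/15
  d8 = 10 + d6*2 = 222/5
  d9 = d1 + d6 - d2*4 = -35
  d10 = d7/5 - d1 = -256/75
Walk from origin (0, 0):
  seg 1: right by d3 = 2/5 → (2/5, 0)
  seg 2: down by d4 = 17/3 → (2/5, -17/3)
  seg 3: up by d3 = 2/5 → (2/5, -79/15)
  seg 4: down by d2 = 14 → (2/5, -289/15)
  seg 5: down by d1 = 19/5 → (2/5, -346/15)
  seg 6: right by d2 = 14 → (72/5, -346/15)

d6 = 86/5
d7 = 29/15
d8 = 222/5
d9 = -35
d10 = -256/75
endpoint = (72/5, -346/15)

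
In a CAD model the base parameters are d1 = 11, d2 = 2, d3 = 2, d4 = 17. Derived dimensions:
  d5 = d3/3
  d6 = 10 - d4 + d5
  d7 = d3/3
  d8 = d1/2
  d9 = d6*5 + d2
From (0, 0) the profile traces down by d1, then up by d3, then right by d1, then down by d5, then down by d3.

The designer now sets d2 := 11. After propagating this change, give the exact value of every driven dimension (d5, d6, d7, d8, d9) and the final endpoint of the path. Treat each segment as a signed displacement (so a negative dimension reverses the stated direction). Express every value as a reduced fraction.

d5 = 2/3
d6 = -19/3
d7 = 2/3
d8 = 11/2
d9 = -62/3
endpoint = (11, -35/3)

Apply edit: d2 := 11
  d5 = d3/3 = 2/3
  d6 = 10 - d4 + d5 = -19/3
  d7 = d3/3 = 2/3
  d8 = d1/2 = 11/2
  d9 = d6*5 + d2 = -62/3
Walk from origin (0, 0):
  seg 1: down by d1 = 11 → (0, -11)
  seg 2: up by d3 = 2 → (0, -9)
  seg 3: right by d1 = 11 → (11, -9)
  seg 4: down by d5 = 2/3 → (11, -29/3)
  seg 5: down by d3 = 2 → (11, -35/3)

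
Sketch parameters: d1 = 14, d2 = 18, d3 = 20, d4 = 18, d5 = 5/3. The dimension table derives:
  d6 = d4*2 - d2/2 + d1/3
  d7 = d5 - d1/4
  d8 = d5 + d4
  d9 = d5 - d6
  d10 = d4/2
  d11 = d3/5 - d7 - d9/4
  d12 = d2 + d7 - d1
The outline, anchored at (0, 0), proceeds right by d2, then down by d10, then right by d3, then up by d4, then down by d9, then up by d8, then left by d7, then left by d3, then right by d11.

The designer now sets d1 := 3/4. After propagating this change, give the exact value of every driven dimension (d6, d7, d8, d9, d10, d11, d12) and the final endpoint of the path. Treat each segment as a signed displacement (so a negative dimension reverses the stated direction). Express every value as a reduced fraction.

Apply edit: d1 := 3/4
  d6 = d4*2 - d2/2 + d1/3 = 109/4
  d7 = d5 - d1/4 = 71/48
  d8 = d5 + d4 = 59/3
  d9 = d5 - d6 = -307/12
  d10 = d4/2 = 9
  d11 = d3/5 - d7 - d9/4 = 107/12
  d12 = d2 + d7 - d1 = 899/48
Walk from origin (0, 0):
  seg 1: right by d2 = 18 → (18, 0)
  seg 2: down by d10 = 9 → (18, -9)
  seg 3: right by d3 = 20 → (38, -9)
  seg 4: up by d4 = 18 → (38, 9)
  seg 5: down by d9 = -307/12 → (38, 415/12)
  seg 6: up by d8 = 59/3 → (38, 217/4)
  seg 7: left by d7 = 71/48 → (1753/48, 217/4)
  seg 8: left by d3 = 20 → (793/48, 217/4)
  seg 9: right by d11 = 107/12 → (407/16, 217/4)

d6 = 109/4
d7 = 71/48
d8 = 59/3
d9 = -307/12
d10 = 9
d11 = 107/12
d12 = 899/48
endpoint = (407/16, 217/4)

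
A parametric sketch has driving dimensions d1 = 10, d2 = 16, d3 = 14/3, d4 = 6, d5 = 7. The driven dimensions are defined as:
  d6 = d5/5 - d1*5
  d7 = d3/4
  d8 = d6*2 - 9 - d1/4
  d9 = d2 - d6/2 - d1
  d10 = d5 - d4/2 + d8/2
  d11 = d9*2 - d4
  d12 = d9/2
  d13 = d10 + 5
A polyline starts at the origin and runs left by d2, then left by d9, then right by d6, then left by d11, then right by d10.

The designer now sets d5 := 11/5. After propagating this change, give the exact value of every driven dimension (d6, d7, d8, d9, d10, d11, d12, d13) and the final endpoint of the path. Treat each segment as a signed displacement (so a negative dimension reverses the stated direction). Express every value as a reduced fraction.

Apply edit: d5 := 11/5
  d6 = d5/5 - d1*5 = -1239/25
  d7 = d3/4 = 7/6
  d8 = d6*2 - 9 - d1/4 = -5531/50
  d9 = d2 - d6/2 - d1 = 1539/50
  d10 = d5 - d4/2 + d8/2 = -5611/100
  d11 = d9*2 - d4 = 1389/25
  d12 = d9/2 = 1539/100
  d13 = d10 + 5 = -5111/100
Walk from origin (0, 0):
  seg 1: left by d2 = 16 → (-16, 0)
  seg 2: left by d9 = 1539/50 → (-2339/50, 0)
  seg 3: right by d6 = -1239/25 → (-4817/50, 0)
  seg 4: left by d11 = 1389/25 → (-1519/10, 0)
  seg 5: right by d10 = -5611/100 → (-20801/100, 0)

d6 = -1239/25
d7 = 7/6
d8 = -5531/50
d9 = 1539/50
d10 = -5611/100
d11 = 1389/25
d12 = 1539/100
d13 = -5111/100
endpoint = (-20801/100, 0)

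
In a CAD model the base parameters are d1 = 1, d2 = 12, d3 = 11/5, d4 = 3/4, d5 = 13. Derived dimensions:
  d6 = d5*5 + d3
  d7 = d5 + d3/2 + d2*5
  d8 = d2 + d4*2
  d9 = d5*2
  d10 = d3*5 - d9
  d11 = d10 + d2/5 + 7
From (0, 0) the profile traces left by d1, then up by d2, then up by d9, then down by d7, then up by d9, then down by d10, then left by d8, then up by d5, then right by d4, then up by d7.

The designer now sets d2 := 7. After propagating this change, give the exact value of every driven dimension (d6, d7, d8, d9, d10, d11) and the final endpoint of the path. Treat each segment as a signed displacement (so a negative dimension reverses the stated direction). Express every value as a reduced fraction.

Apply edit: d2 := 7
  d6 = d5*5 + d3 = 336/5
  d7 = d5 + d3/2 + d2*5 = 491/10
  d8 = d2 + d4*2 = 17/2
  d9 = d5*2 = 26
  d10 = d3*5 - d9 = -15
  d11 = d10 + d2/5 + 7 = -33/5
Walk from origin (0, 0):
  seg 1: left by d1 = 1 → (-1, 0)
  seg 2: up by d2 = 7 → (-1, 7)
  seg 3: up by d9 = 26 → (-1, 33)
  seg 4: down by d7 = 491/10 → (-1, -161/10)
  seg 5: up by d9 = 26 → (-1, 99/10)
  seg 6: down by d10 = -15 → (-1, 249/10)
  seg 7: left by d8 = 17/2 → (-19/2, 249/10)
  seg 8: up by d5 = 13 → (-19/2, 379/10)
  seg 9: right by d4 = 3/4 → (-35/4, 379/10)
  seg 10: up by d7 = 491/10 → (-35/4, 87)

d6 = 336/5
d7 = 491/10
d8 = 17/2
d9 = 26
d10 = -15
d11 = -33/5
endpoint = (-35/4, 87)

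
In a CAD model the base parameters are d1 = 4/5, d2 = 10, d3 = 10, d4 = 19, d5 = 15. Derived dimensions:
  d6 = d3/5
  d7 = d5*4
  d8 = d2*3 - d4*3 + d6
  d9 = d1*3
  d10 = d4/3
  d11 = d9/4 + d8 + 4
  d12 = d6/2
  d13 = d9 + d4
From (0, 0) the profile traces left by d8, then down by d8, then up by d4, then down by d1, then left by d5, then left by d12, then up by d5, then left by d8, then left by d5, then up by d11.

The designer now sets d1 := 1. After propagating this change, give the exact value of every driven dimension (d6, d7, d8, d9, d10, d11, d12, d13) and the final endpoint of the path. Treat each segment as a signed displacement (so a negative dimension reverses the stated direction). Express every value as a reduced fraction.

Apply edit: d1 := 1
  d6 = d3/5 = 2
  d7 = d5*4 = 60
  d8 = d2*3 - d4*3 + d6 = -25
  d9 = d1*3 = 3
  d10 = d4/3 = 19/3
  d11 = d9/4 + d8 + 4 = -81/4
  d12 = d6/2 = 1
  d13 = d9 + d4 = 22
Walk from origin (0, 0):
  seg 1: left by d8 = -25 → (25, 0)
  seg 2: down by d8 = -25 → (25, 25)
  seg 3: up by d4 = 19 → (25, 44)
  seg 4: down by d1 = 1 → (25, 43)
  seg 5: left by d5 = 15 → (10, 43)
  seg 6: left by d12 = 1 → (9, 43)
  seg 7: up by d5 = 15 → (9, 58)
  seg 8: left by d8 = -25 → (34, 58)
  seg 9: left by d5 = 15 → (19, 58)
  seg 10: up by d11 = -81/4 → (19, 151/4)

d6 = 2
d7 = 60
d8 = -25
d9 = 3
d10 = 19/3
d11 = -81/4
d12 = 1
d13 = 22
endpoint = (19, 151/4)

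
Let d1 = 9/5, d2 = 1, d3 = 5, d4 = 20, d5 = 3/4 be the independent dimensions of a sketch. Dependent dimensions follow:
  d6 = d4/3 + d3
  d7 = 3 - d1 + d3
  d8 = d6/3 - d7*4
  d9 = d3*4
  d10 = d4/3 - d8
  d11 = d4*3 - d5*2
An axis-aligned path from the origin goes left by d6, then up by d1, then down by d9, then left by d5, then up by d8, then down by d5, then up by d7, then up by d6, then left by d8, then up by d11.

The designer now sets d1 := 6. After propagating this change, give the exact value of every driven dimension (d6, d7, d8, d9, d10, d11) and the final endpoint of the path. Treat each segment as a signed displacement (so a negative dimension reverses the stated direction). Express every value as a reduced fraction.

d6 = 35/3
d7 = 2
d8 = -37/9
d9 = 20
d10 = 97/9
d11 = 117/2
endpoint = (-299/36, 1919/36)

Apply edit: d1 := 6
  d6 = d4/3 + d3 = 35/3
  d7 = 3 - d1 + d3 = 2
  d8 = d6/3 - d7*4 = -37/9
  d9 = d3*4 = 20
  d10 = d4/3 - d8 = 97/9
  d11 = d4*3 - d5*2 = 117/2
Walk from origin (0, 0):
  seg 1: left by d6 = 35/3 → (-35/3, 0)
  seg 2: up by d1 = 6 → (-35/3, 6)
  seg 3: down by d9 = 20 → (-35/3, -14)
  seg 4: left by d5 = 3/4 → (-149/12, -14)
  seg 5: up by d8 = -37/9 → (-149/12, -163/9)
  seg 6: down by d5 = 3/4 → (-149/12, -679/36)
  seg 7: up by d7 = 2 → (-149/12, -607/36)
  seg 8: up by d6 = 35/3 → (-149/12, -187/36)
  seg 9: left by d8 = -37/9 → (-299/36, -187/36)
  seg 10: up by d11 = 117/2 → (-299/36, 1919/36)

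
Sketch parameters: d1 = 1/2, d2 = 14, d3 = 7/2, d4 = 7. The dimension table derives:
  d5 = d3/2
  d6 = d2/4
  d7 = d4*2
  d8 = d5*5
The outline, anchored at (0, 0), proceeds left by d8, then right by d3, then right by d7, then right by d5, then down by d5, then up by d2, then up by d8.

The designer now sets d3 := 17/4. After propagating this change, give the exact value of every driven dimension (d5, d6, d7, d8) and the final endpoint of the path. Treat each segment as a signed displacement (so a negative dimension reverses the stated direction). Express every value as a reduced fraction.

d5 = 17/8
d6 = 7/2
d7 = 14
d8 = 85/8
endpoint = (39/4, 45/2)

Apply edit: d3 := 17/4
  d5 = d3/2 = 17/8
  d6 = d2/4 = 7/2
  d7 = d4*2 = 14
  d8 = d5*5 = 85/8
Walk from origin (0, 0):
  seg 1: left by d8 = 85/8 → (-85/8, 0)
  seg 2: right by d3 = 17/4 → (-51/8, 0)
  seg 3: right by d7 = 14 → (61/8, 0)
  seg 4: right by d5 = 17/8 → (39/4, 0)
  seg 5: down by d5 = 17/8 → (39/4, -17/8)
  seg 6: up by d2 = 14 → (39/4, 95/8)
  seg 7: up by d8 = 85/8 → (39/4, 45/2)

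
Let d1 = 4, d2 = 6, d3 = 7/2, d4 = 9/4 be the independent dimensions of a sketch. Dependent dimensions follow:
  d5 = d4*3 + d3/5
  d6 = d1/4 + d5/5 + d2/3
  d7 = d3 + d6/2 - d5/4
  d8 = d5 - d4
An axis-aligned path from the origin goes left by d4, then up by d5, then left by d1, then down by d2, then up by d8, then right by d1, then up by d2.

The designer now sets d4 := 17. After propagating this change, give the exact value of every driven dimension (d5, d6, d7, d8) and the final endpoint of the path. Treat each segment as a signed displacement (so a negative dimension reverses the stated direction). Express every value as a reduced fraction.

d5 = 517/10
d6 = 667/50
d7 = -551/200
d8 = 347/10
endpoint = (-17, 432/5)

Apply edit: d4 := 17
  d5 = d4*3 + d3/5 = 517/10
  d6 = d1/4 + d5/5 + d2/3 = 667/50
  d7 = d3 + d6/2 - d5/4 = -551/200
  d8 = d5 - d4 = 347/10
Walk from origin (0, 0):
  seg 1: left by d4 = 17 → (-17, 0)
  seg 2: up by d5 = 517/10 → (-17, 517/10)
  seg 3: left by d1 = 4 → (-21, 517/10)
  seg 4: down by d2 = 6 → (-21, 457/10)
  seg 5: up by d8 = 347/10 → (-21, 402/5)
  seg 6: right by d1 = 4 → (-17, 402/5)
  seg 7: up by d2 = 6 → (-17, 432/5)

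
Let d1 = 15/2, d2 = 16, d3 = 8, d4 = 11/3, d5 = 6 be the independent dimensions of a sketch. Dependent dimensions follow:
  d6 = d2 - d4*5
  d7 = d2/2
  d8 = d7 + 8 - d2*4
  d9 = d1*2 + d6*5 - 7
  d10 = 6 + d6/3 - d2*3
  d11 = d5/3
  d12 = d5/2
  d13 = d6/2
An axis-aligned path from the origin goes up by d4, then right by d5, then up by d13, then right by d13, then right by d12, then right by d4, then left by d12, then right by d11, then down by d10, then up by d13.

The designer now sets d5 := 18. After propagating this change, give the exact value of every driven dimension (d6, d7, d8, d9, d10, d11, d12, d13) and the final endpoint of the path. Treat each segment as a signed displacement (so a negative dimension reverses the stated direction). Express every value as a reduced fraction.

Apply edit: d5 := 18
  d6 = d2 - d4*5 = -7/3
  d7 = d2/2 = 8
  d8 = d7 + 8 - d2*4 = -48
  d9 = d1*2 + d6*5 - 7 = -11/3
  d10 = 6 + d6/3 - d2*3 = -385/9
  d11 = d5/3 = 6
  d12 = d5/2 = 9
  d13 = d6/2 = -7/6
Walk from origin (0, 0):
  seg 1: up by d4 = 11/3 → (0, 11/3)
  seg 2: right by d5 = 18 → (18, 11/3)
  seg 3: up by d13 = -7/6 → (18, 5/2)
  seg 4: right by d13 = -7/6 → (101/6, 5/2)
  seg 5: right by d12 = 9 → (155/6, 5/2)
  seg 6: right by d4 = 11/3 → (59/2, 5/2)
  seg 7: left by d12 = 9 → (41/2, 5/2)
  seg 8: right by d11 = 6 → (53/2, 5/2)
  seg 9: down by d10 = -385/9 → (53/2, 815/18)
  seg 10: up by d13 = -7/6 → (53/2, 397/9)

d6 = -7/3
d7 = 8
d8 = -48
d9 = -11/3
d10 = -385/9
d11 = 6
d12 = 9
d13 = -7/6
endpoint = (53/2, 397/9)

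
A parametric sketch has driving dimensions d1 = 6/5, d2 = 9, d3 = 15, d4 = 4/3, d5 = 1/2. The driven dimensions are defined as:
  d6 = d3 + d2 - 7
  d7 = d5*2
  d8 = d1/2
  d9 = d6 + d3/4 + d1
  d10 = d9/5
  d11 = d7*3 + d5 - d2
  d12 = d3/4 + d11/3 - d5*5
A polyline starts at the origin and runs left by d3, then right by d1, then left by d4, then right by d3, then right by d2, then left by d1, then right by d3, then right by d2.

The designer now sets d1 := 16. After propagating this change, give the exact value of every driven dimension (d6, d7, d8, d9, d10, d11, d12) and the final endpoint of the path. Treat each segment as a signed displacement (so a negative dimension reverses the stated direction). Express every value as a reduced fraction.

d6 = 17
d7 = 1
d8 = 8
d9 = 147/4
d10 = 147/20
d11 = -11/2
d12 = -7/12
endpoint = (95/3, 0)

Apply edit: d1 := 16
  d6 = d3 + d2 - 7 = 17
  d7 = d5*2 = 1
  d8 = d1/2 = 8
  d9 = d6 + d3/4 + d1 = 147/4
  d10 = d9/5 = 147/20
  d11 = d7*3 + d5 - d2 = -11/2
  d12 = d3/4 + d11/3 - d5*5 = -7/12
Walk from origin (0, 0):
  seg 1: left by d3 = 15 → (-15, 0)
  seg 2: right by d1 = 16 → (1, 0)
  seg 3: left by d4 = 4/3 → (-1/3, 0)
  seg 4: right by d3 = 15 → (44/3, 0)
  seg 5: right by d2 = 9 → (71/3, 0)
  seg 6: left by d1 = 16 → (23/3, 0)
  seg 7: right by d3 = 15 → (68/3, 0)
  seg 8: right by d2 = 9 → (95/3, 0)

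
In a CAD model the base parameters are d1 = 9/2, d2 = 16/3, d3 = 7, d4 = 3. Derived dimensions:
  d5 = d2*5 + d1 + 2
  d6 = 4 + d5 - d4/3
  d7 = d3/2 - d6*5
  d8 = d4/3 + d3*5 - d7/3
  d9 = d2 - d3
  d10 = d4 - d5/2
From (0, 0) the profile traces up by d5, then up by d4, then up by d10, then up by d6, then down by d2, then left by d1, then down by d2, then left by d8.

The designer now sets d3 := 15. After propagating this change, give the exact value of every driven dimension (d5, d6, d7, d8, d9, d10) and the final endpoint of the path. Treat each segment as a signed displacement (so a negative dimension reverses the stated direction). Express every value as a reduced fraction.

d5 = 199/6
d6 = 217/6
d7 = -520/3
d8 = 1204/9
d9 = -29/3
d10 = -163/12
endpoint = (-2489/18, 577/12)

Apply edit: d3 := 15
  d5 = d2*5 + d1 + 2 = 199/6
  d6 = 4 + d5 - d4/3 = 217/6
  d7 = d3/2 - d6*5 = -520/3
  d8 = d4/3 + d3*5 - d7/3 = 1204/9
  d9 = d2 - d3 = -29/3
  d10 = d4 - d5/2 = -163/12
Walk from origin (0, 0):
  seg 1: up by d5 = 199/6 → (0, 199/6)
  seg 2: up by d4 = 3 → (0, 217/6)
  seg 3: up by d10 = -163/12 → (0, 271/12)
  seg 4: up by d6 = 217/6 → (0, 235/4)
  seg 5: down by d2 = 16/3 → (0, 641/12)
  seg 6: left by d1 = 9/2 → (-9/2, 641/12)
  seg 7: down by d2 = 16/3 → (-9/2, 577/12)
  seg 8: left by d8 = 1204/9 → (-2489/18, 577/12)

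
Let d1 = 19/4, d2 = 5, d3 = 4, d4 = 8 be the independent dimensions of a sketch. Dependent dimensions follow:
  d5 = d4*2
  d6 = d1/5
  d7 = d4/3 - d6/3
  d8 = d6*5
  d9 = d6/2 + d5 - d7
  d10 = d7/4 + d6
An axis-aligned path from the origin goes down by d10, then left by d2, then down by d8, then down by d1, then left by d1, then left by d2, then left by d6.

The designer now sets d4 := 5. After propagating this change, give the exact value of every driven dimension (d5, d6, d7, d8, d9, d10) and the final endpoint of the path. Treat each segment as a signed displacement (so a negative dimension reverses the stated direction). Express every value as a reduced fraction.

Apply edit: d4 := 5
  d5 = d4*2 = 10
  d6 = d1/5 = 19/20
  d7 = d4/3 - d6/3 = 27/20
  d8 = d6*5 = 19/4
  d9 = d6/2 + d5 - d7 = 73/8
  d10 = d7/4 + d6 = 103/80
Walk from origin (0, 0):
  seg 1: down by d10 = 103/80 → (0, -103/80)
  seg 2: left by d2 = 5 → (-5, -103/80)
  seg 3: down by d8 = 19/4 → (-5, -483/80)
  seg 4: down by d1 = 19/4 → (-5, -863/80)
  seg 5: left by d1 = 19/4 → (-39/4, -863/80)
  seg 6: left by d2 = 5 → (-59/4, -863/80)
  seg 7: left by d6 = 19/20 → (-157/10, -863/80)

d5 = 10
d6 = 19/20
d7 = 27/20
d8 = 19/4
d9 = 73/8
d10 = 103/80
endpoint = (-157/10, -863/80)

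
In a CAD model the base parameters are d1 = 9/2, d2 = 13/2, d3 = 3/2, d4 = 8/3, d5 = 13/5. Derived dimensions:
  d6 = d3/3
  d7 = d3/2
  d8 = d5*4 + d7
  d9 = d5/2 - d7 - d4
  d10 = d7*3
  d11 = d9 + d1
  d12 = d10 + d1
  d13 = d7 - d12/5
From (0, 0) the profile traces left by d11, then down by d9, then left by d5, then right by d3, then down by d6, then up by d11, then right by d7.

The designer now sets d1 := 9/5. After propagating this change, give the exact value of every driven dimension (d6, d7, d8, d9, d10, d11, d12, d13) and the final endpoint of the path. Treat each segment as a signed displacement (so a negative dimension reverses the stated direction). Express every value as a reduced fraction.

Apply edit: d1 := 9/5
  d6 = d3/3 = 1/2
  d7 = d3/2 = 3/4
  d8 = d5*4 + d7 = 223/20
  d9 = d5/2 - d7 - d4 = -127/60
  d10 = d7*3 = 9/4
  d11 = d9 + d1 = -19/60
  d12 = d10 + d1 = 81/20
  d13 = d7 - d12/5 = -3/50
Walk from origin (0, 0):
  seg 1: left by d11 = -19/60 → (19/60, 0)
  seg 2: down by d9 = -127/60 → (19/60, 127/60)
  seg 3: left by d5 = 13/5 → (-137/60, 127/60)
  seg 4: right by d3 = 3/2 → (-47/60, 127/60)
  seg 5: down by d6 = 1/2 → (-47/60, 97/60)
  seg 6: up by d11 = -19/60 → (-47/60, 13/10)
  seg 7: right by d7 = 3/4 → (-1/30, 13/10)

d6 = 1/2
d7 = 3/4
d8 = 223/20
d9 = -127/60
d10 = 9/4
d11 = -19/60
d12 = 81/20
d13 = -3/50
endpoint = (-1/30, 13/10)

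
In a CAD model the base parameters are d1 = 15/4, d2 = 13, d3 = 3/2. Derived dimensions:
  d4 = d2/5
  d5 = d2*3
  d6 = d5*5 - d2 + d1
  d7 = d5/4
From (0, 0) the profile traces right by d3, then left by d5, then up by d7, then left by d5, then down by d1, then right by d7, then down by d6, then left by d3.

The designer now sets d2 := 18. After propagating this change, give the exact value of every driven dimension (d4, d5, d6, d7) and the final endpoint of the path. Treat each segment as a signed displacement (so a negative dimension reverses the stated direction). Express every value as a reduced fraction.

Apply edit: d2 := 18
  d4 = d2/5 = 18/5
  d5 = d2*3 = 54
  d6 = d5*5 - d2 + d1 = 1023/4
  d7 = d5/4 = 27/2
Walk from origin (0, 0):
  seg 1: right by d3 = 3/2 → (3/2, 0)
  seg 2: left by d5 = 54 → (-105/2, 0)
  seg 3: up by d7 = 27/2 → (-105/2, 27/2)
  seg 4: left by d5 = 54 → (-213/2, 27/2)
  seg 5: down by d1 = 15/4 → (-213/2, 39/4)
  seg 6: right by d7 = 27/2 → (-93, 39/4)
  seg 7: down by d6 = 1023/4 → (-93, -246)
  seg 8: left by d3 = 3/2 → (-189/2, -246)

d4 = 18/5
d5 = 54
d6 = 1023/4
d7 = 27/2
endpoint = (-189/2, -246)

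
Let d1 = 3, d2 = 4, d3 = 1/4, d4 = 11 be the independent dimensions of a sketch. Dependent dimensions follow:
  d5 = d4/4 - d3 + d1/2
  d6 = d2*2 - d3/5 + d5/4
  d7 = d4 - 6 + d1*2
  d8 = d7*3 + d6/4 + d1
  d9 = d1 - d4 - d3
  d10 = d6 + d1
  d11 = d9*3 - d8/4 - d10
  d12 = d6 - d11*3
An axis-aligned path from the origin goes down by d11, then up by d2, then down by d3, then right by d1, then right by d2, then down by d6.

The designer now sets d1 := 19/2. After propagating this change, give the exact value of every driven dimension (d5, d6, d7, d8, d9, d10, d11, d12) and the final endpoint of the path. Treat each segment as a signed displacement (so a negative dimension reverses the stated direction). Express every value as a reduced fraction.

Apply edit: d1 := 19/2
  d5 = d4/4 - d3 + d1/2 = 29/4
  d6 = d2*2 - d3/5 + d5/4 = 781/80
  d7 = d4 - 6 + d1*2 = 24
  d8 = d7*3 + d6/4 + d1 = 26861/320
  d9 = d1 - d4 - d3 = -7/4
  d10 = d6 + d1 = 1541/80
  d11 = d9*3 - d8/4 - d10 = -58237/1280
  d12 = d6 - d11*3 = 187207/1280
Walk from origin (0, 0):
  seg 1: down by d11 = -58237/1280 → (0, 58237/1280)
  seg 2: up by d2 = 4 → (0, 63357/1280)
  seg 3: down by d3 = 1/4 → (0, 63037/1280)
  seg 4: right by d1 = 19/2 → (19/2, 63037/1280)
  seg 5: right by d2 = 4 → (27/2, 63037/1280)
  seg 6: down by d6 = 781/80 → (27/2, 50541/1280)

d5 = 29/4
d6 = 781/80
d7 = 24
d8 = 26861/320
d9 = -7/4
d10 = 1541/80
d11 = -58237/1280
d12 = 187207/1280
endpoint = (27/2, 50541/1280)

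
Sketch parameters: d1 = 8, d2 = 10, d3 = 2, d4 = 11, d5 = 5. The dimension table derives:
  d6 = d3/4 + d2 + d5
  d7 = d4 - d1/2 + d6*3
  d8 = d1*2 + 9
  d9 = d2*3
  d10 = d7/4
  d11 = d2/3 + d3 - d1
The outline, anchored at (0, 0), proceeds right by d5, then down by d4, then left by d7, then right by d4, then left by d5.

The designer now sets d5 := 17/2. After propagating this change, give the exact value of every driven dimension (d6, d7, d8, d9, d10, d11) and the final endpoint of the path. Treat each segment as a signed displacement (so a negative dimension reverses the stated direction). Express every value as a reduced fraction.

d6 = 19
d7 = 64
d8 = 25
d9 = 30
d10 = 16
d11 = -8/3
endpoint = (-53, -11)

Apply edit: d5 := 17/2
  d6 = d3/4 + d2 + d5 = 19
  d7 = d4 - d1/2 + d6*3 = 64
  d8 = d1*2 + 9 = 25
  d9 = d2*3 = 30
  d10 = d7/4 = 16
  d11 = d2/3 + d3 - d1 = -8/3
Walk from origin (0, 0):
  seg 1: right by d5 = 17/2 → (17/2, 0)
  seg 2: down by d4 = 11 → (17/2, -11)
  seg 3: left by d7 = 64 → (-111/2, -11)
  seg 4: right by d4 = 11 → (-89/2, -11)
  seg 5: left by d5 = 17/2 → (-53, -11)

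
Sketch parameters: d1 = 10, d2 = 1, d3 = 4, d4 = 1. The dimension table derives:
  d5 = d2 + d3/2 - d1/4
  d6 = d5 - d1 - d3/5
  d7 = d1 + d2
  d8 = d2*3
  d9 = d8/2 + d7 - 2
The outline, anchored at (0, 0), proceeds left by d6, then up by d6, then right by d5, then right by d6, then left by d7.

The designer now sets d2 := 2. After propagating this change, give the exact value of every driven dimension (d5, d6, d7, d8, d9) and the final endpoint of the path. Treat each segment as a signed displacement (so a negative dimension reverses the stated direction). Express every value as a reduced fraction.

d5 = 3/2
d6 = -93/10
d7 = 12
d8 = 6
d9 = 13
endpoint = (-21/2, -93/10)

Apply edit: d2 := 2
  d5 = d2 + d3/2 - d1/4 = 3/2
  d6 = d5 - d1 - d3/5 = -93/10
  d7 = d1 + d2 = 12
  d8 = d2*3 = 6
  d9 = d8/2 + d7 - 2 = 13
Walk from origin (0, 0):
  seg 1: left by d6 = -93/10 → (93/10, 0)
  seg 2: up by d6 = -93/10 → (93/10, -93/10)
  seg 3: right by d5 = 3/2 → (54/5, -93/10)
  seg 4: right by d6 = -93/10 → (3/2, -93/10)
  seg 5: left by d7 = 12 → (-21/2, -93/10)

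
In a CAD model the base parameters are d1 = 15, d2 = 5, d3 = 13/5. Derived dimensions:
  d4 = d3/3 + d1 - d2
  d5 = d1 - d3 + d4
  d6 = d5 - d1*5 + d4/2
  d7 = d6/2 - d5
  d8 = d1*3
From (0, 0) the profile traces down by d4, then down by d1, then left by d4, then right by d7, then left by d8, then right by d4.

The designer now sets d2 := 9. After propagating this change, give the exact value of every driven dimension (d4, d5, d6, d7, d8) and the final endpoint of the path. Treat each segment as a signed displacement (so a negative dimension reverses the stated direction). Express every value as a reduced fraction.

d4 = 103/15
d5 = 289/15
d6 = -523/10
d7 = -545/12
d8 = 45
endpoint = (-1085/12, -328/15)

Apply edit: d2 := 9
  d4 = d3/3 + d1 - d2 = 103/15
  d5 = d1 - d3 + d4 = 289/15
  d6 = d5 - d1*5 + d4/2 = -523/10
  d7 = d6/2 - d5 = -545/12
  d8 = d1*3 = 45
Walk from origin (0, 0):
  seg 1: down by d4 = 103/15 → (0, -103/15)
  seg 2: down by d1 = 15 → (0, -328/15)
  seg 3: left by d4 = 103/15 → (-103/15, -328/15)
  seg 4: right by d7 = -545/12 → (-3137/60, -328/15)
  seg 5: left by d8 = 45 → (-5837/60, -328/15)
  seg 6: right by d4 = 103/15 → (-1085/12, -328/15)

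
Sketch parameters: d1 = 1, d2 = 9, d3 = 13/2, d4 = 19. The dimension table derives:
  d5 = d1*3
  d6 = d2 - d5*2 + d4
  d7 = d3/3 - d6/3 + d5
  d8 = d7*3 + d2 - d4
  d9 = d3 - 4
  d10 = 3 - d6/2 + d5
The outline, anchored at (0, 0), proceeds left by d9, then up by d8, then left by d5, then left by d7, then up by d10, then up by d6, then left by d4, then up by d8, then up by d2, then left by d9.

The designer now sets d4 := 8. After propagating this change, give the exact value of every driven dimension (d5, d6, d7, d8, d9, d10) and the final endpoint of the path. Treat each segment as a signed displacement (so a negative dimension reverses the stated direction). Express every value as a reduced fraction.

d5 = 3
d6 = 11
d7 = 3/2
d8 = 11/2
d9 = 5/2
d10 = 1/2
endpoint = (-35/2, 63/2)

Apply edit: d4 := 8
  d5 = d1*3 = 3
  d6 = d2 - d5*2 + d4 = 11
  d7 = d3/3 - d6/3 + d5 = 3/2
  d8 = d7*3 + d2 - d4 = 11/2
  d9 = d3 - 4 = 5/2
  d10 = 3 - d6/2 + d5 = 1/2
Walk from origin (0, 0):
  seg 1: left by d9 = 5/2 → (-5/2, 0)
  seg 2: up by d8 = 11/2 → (-5/2, 11/2)
  seg 3: left by d5 = 3 → (-11/2, 11/2)
  seg 4: left by d7 = 3/2 → (-7, 11/2)
  seg 5: up by d10 = 1/2 → (-7, 6)
  seg 6: up by d6 = 11 → (-7, 17)
  seg 7: left by d4 = 8 → (-15, 17)
  seg 8: up by d8 = 11/2 → (-15, 45/2)
  seg 9: up by d2 = 9 → (-15, 63/2)
  seg 10: left by d9 = 5/2 → (-35/2, 63/2)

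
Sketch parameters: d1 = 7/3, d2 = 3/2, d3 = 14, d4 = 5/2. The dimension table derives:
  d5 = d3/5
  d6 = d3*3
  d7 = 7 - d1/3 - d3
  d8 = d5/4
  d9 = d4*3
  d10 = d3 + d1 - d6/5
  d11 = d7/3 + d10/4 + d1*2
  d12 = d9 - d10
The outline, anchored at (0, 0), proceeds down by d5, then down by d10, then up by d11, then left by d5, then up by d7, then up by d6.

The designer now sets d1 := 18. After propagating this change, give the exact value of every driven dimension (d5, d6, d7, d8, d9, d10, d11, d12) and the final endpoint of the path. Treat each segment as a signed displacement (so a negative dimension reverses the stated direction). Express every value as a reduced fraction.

d5 = 14/5
d6 = 42
d7 = -13
d8 = 7/10
d9 = 15/2
d10 = 118/5
d11 = 1127/30
d12 = -161/10
endpoint = (-14/5, 241/6)

Apply edit: d1 := 18
  d5 = d3/5 = 14/5
  d6 = d3*3 = 42
  d7 = 7 - d1/3 - d3 = -13
  d8 = d5/4 = 7/10
  d9 = d4*3 = 15/2
  d10 = d3 + d1 - d6/5 = 118/5
  d11 = d7/3 + d10/4 + d1*2 = 1127/30
  d12 = d9 - d10 = -161/10
Walk from origin (0, 0):
  seg 1: down by d5 = 14/5 → (0, -14/5)
  seg 2: down by d10 = 118/5 → (0, -132/5)
  seg 3: up by d11 = 1127/30 → (0, 67/6)
  seg 4: left by d5 = 14/5 → (-14/5, 67/6)
  seg 5: up by d7 = -13 → (-14/5, -11/6)
  seg 6: up by d6 = 42 → (-14/5, 241/6)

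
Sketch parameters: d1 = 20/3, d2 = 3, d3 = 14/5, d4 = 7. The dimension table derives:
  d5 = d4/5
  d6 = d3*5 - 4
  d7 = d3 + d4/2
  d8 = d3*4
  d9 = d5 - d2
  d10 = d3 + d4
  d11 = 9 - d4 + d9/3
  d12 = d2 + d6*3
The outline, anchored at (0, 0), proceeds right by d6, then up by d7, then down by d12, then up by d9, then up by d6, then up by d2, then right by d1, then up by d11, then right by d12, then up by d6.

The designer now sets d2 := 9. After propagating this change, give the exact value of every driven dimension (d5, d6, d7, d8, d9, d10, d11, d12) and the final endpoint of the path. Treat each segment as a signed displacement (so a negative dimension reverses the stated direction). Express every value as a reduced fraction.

d5 = 7/5
d6 = 10
d7 = 63/10
d8 = 56/5
d9 = -38/5
d10 = 49/5
d11 = -8/15
d12 = 39
endpoint = (167/3, -71/6)

Apply edit: d2 := 9
  d5 = d4/5 = 7/5
  d6 = d3*5 - 4 = 10
  d7 = d3 + d4/2 = 63/10
  d8 = d3*4 = 56/5
  d9 = d5 - d2 = -38/5
  d10 = d3 + d4 = 49/5
  d11 = 9 - d4 + d9/3 = -8/15
  d12 = d2 + d6*3 = 39
Walk from origin (0, 0):
  seg 1: right by d6 = 10 → (10, 0)
  seg 2: up by d7 = 63/10 → (10, 63/10)
  seg 3: down by d12 = 39 → (10, -327/10)
  seg 4: up by d9 = -38/5 → (10, -403/10)
  seg 5: up by d6 = 10 → (10, -303/10)
  seg 6: up by d2 = 9 → (10, -213/10)
  seg 7: right by d1 = 20/3 → (50/3, -213/10)
  seg 8: up by d11 = -8/15 → (50/3, -131/6)
  seg 9: right by d12 = 39 → (167/3, -131/6)
  seg 10: up by d6 = 10 → (167/3, -71/6)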